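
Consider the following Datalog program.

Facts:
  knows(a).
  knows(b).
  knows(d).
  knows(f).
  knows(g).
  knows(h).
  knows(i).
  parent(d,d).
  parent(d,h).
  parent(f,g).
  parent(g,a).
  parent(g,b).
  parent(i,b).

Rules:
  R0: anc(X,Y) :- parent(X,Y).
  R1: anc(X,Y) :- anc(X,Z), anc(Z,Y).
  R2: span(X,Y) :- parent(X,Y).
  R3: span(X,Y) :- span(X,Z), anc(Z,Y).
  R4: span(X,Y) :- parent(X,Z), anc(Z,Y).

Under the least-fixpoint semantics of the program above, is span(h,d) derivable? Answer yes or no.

no

round 1: derive anc(d,d) via R0 from parent(d,d)
round 1: derive anc(d,h) via R0 from parent(d,h)
round 1: derive anc(f,g) via R0 from parent(f,g)
round 1: derive anc(g,a) via R0 from parent(g,a)
round 1: derive anc(g,b) via R0 from parent(g,b)
round 1: derive anc(i,b) via R0 from parent(i,b)
round 1: derive span(d,d) via R2 from parent(d,d)
round 1: derive span(d,h) via R2 from parent(d,h)
round 1: derive span(f,g) via R2 from parent(f,g)
round 1: derive span(g,a) via R2 from parent(g,a)
round 1: derive span(g,b) via R2 from parent(g,b)
round 1: derive span(i,b) via R2 from parent(i,b)
round 2: derive anc(f,a) via R1 from anc(f,g), anc(g,a)
round 2: derive anc(f,b) via R1 from anc(f,g), anc(g,b)
round 2: derive span(f,a) via R3 from span(f,g), anc(g,a)
round 2: derive span(f,b) via R3 from span(f,g), anc(g,b)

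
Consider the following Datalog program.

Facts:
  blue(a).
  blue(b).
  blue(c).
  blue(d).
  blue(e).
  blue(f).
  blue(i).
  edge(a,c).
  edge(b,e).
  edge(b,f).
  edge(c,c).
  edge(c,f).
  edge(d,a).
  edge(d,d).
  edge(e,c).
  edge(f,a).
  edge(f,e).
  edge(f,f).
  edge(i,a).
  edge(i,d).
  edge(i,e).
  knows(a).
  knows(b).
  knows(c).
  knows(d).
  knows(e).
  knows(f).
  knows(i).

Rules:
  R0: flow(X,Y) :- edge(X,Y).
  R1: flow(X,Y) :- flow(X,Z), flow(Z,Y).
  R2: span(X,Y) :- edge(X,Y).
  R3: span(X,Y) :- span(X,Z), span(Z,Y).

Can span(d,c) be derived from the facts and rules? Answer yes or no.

yes

round 1: derive span(a,c) via R2 from edge(a,c)
round 1: derive span(b,e) via R2 from edge(b,e)
round 1: derive span(b,f) via R2 from edge(b,f)
round 1: derive span(c,c) via R2 from edge(c,c)
round 1: derive span(c,f) via R2 from edge(c,f)
round 1: derive span(d,a) via R2 from edge(d,a)
round 1: derive span(d,d) via R2 from edge(d,d)
round 1: derive span(e,c) via R2 from edge(e,c)
round 1: derive span(f,a) via R2 from edge(f,a)
round 1: derive span(f,e) via R2 from edge(f,e)
round 1: derive span(f,f) via R2 from edge(f,f)
round 1: derive span(i,a) via R2 from edge(i,a)
round 1: derive span(i,d) via R2 from edge(i,d)
round 1: derive span(i,e) via R2 from edge(i,e)
round 2: derive span(a,f) via R3 from span(a,c), span(c,f)
round 2: derive span(b,a) via R3 from span(b,f), span(f,a)
round 2: derive span(b,c) via R3 from span(b,e), span(e,c)
round 2: derive span(c,a) via R3 from span(c,f), span(f,a)
round 2: derive span(c,e) via R3 from span(c,f), span(f,e)
round 2: derive span(d,c) via R3 from span(d,a), span(a,c)
round 2: derive span(e,f) via R3 from span(e,c), span(c,f)
round 2: derive span(f,c) via R3 from span(f,a), span(a,c)
round 2: derive span(i,c) via R3 from span(i,a), span(a,c)
round 3: derive span(a,a) via R3 from span(a,c), span(c,a)
round 3: derive span(a,e) via R3 from span(a,c), span(c,e)
round 3: derive span(d,e) via R3 from span(d,c), span(c,e)
round 3: derive span(d,f) via R3 from span(d,a), span(a,f)
round 3: derive span(e,a) via R3 from span(e,c), span(c,a)
round 3: derive span(e,e) via R3 from span(e,c), span(c,e)
round 3: derive span(i,f) via R3 from span(i,a), span(a,f)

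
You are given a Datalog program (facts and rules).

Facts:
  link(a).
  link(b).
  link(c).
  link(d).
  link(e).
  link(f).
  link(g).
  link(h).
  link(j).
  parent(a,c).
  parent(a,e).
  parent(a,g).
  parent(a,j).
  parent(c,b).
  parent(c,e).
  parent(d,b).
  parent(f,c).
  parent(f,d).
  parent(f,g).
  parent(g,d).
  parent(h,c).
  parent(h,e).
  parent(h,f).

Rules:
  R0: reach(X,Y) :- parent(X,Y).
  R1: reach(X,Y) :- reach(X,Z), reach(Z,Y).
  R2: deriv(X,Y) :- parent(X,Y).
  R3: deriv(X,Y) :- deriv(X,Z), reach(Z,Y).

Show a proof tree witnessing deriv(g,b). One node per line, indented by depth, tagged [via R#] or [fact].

round 1: derive reach(a,c) via R0 from parent(a,c)
round 1: derive reach(a,e) via R0 from parent(a,e)
round 1: derive reach(a,g) via R0 from parent(a,g)
round 1: derive reach(a,j) via R0 from parent(a,j)
round 1: derive reach(c,b) via R0 from parent(c,b)
round 1: derive reach(c,e) via R0 from parent(c,e)
round 1: derive reach(d,b) via R0 from parent(d,b)
round 1: derive reach(f,c) via R0 from parent(f,c)
round 1: derive reach(f,d) via R0 from parent(f,d)
round 1: derive reach(f,g) via R0 from parent(f,g)
round 1: derive reach(g,d) via R0 from parent(g,d)
round 1: derive reach(h,c) via R0 from parent(h,c)
round 1: derive reach(h,e) via R0 from parent(h,e)
round 1: derive reach(h,f) via R0 from parent(h,f)
round 1: derive deriv(a,c) via R2 from parent(a,c)
round 1: derive deriv(a,e) via R2 from parent(a,e)
round 1: derive deriv(a,g) via R2 from parent(a,g)
round 1: derive deriv(a,j) via R2 from parent(a,j)
round 1: derive deriv(c,b) via R2 from parent(c,b)
round 1: derive deriv(c,e) via R2 from parent(c,e)
round 1: derive deriv(d,b) via R2 from parent(d,b)
round 1: derive deriv(f,c) via R2 from parent(f,c)
round 1: derive deriv(f,d) via R2 from parent(f,d)
round 1: derive deriv(f,g) via R2 from parent(f,g)
round 1: derive deriv(g,d) via R2 from parent(g,d)
round 1: derive deriv(h,c) via R2 from parent(h,c)
round 1: derive deriv(h,e) via R2 from parent(h,e)
round 1: derive deriv(h,f) via R2 from parent(h,f)
round 2: derive reach(a,b) via R1 from reach(a,c), reach(c,b)
round 2: derive reach(a,d) via R1 from reach(a,g), reach(g,d)
round 2: derive reach(f,b) via R1 from reach(f,c), reach(c,b)
round 2: derive reach(f,e) via R1 from reach(f,c), reach(c,e)
round 2: derive reach(g,b) via R1 from reach(g,d), reach(d,b)
round 2: derive reach(h,b) via R1 from reach(h,c), reach(c,b)
round 2: derive reach(h,d) via R1 from reach(h,f), reach(f,d)
round 2: derive reach(h,g) via R1 from reach(h,f), reach(f,g)
round 2: derive deriv(a,b) via R3 from deriv(a,c), reach(c,b)
round 2: derive deriv(a,d) via R3 from deriv(a,g), reach(g,d)
round 2: derive deriv(f,b) via R3 from deriv(f,c), reach(c,b)
round 2: derive deriv(f,e) via R3 from deriv(f,c), reach(c,e)
round 2: derive deriv(g,b) via R3 from deriv(g,d), reach(d,b)
round 2: derive deriv(h,b) via R3 from deriv(h,c), reach(c,b)
round 2: derive deriv(h,d) via R3 from deriv(h,f), reach(f,d)
round 2: derive deriv(h,g) via R3 from deriv(h,f), reach(f,g)

deriv(g,b)  [via R3]
  deriv(g,d)  [via R2]
    parent(g,d)  [fact]
  reach(d,b)  [via R0]
    parent(d,b)  [fact]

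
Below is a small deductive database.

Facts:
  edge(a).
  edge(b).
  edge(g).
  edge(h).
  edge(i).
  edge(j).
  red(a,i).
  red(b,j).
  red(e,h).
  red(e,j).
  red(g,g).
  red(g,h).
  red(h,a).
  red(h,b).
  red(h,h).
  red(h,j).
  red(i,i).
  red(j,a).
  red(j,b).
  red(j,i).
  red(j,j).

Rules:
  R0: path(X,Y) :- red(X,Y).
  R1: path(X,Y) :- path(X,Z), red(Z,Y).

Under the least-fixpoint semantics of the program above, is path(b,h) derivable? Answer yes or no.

round 1: derive path(a,i) via R0 from red(a,i)
round 1: derive path(b,j) via R0 from red(b,j)
round 1: derive path(e,h) via R0 from red(e,h)
round 1: derive path(e,j) via R0 from red(e,j)
round 1: derive path(g,g) via R0 from red(g,g)
round 1: derive path(g,h) via R0 from red(g,h)
round 1: derive path(h,a) via R0 from red(h,a)
round 1: derive path(h,b) via R0 from red(h,b)
round 1: derive path(h,h) via R0 from red(h,h)
round 1: derive path(h,j) via R0 from red(h,j)
round 1: derive path(i,i) via R0 from red(i,i)
round 1: derive path(j,a) via R0 from red(j,a)
round 1: derive path(j,b) via R0 from red(j,b)
round 1: derive path(j,i) via R0 from red(j,i)
round 1: derive path(j,j) via R0 from red(j,j)
round 2: derive path(b,a) via R1 from path(b,j), red(j,a)
round 2: derive path(b,b) via R1 from path(b,j), red(j,b)
round 2: derive path(b,i) via R1 from path(b,j), red(j,i)
round 2: derive path(e,a) via R1 from path(e,h), red(h,a)
round 2: derive path(e,b) via R1 from path(e,h), red(h,b)
round 2: derive path(e,i) via R1 from path(e,j), red(j,i)
round 2: derive path(g,a) via R1 from path(g,h), red(h,a)
round 2: derive path(g,b) via R1 from path(g,h), red(h,b)
round 2: derive path(g,j) via R1 from path(g,h), red(h,j)
round 2: derive path(h,i) via R1 from path(h,a), red(a,i)
round 3: derive path(g,i) via R1 from path(g,a), red(a,i)

no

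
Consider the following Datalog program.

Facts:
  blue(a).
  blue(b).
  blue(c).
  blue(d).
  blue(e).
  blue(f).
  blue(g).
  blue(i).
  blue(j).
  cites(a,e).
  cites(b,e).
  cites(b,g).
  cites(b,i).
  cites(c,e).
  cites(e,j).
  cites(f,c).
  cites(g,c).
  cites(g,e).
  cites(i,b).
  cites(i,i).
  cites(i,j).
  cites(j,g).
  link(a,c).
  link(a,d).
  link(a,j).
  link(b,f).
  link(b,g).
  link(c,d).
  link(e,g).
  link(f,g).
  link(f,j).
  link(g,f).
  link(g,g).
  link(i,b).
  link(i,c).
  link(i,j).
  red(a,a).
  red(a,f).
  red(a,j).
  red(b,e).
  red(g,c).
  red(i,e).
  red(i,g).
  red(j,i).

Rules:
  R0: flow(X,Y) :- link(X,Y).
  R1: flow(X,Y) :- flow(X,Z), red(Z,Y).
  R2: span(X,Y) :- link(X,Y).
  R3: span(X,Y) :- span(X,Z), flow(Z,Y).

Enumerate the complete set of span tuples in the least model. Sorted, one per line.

round 1: derive flow(a,c) via R0 from link(a,c)
round 1: derive flow(a,d) via R0 from link(a,d)
round 1: derive flow(a,j) via R0 from link(a,j)
round 1: derive flow(b,f) via R0 from link(b,f)
round 1: derive flow(b,g) via R0 from link(b,g)
round 1: derive flow(c,d) via R0 from link(c,d)
round 1: derive flow(e,g) via R0 from link(e,g)
round 1: derive flow(f,g) via R0 from link(f,g)
round 1: derive flow(f,j) via R0 from link(f,j)
round 1: derive flow(g,f) via R0 from link(g,f)
round 1: derive flow(g,g) via R0 from link(g,g)
round 1: derive flow(i,b) via R0 from link(i,b)
round 1: derive flow(i,c) via R0 from link(i,c)
round 1: derive flow(i,j) via R0 from link(i,j)
round 1: derive span(a,c) via R2 from link(a,c)
round 1: derive span(a,d) via R2 from link(a,d)
round 1: derive span(a,j) via R2 from link(a,j)
round 1: derive span(b,f) via R2 from link(b,f)
round 1: derive span(b,g) via R2 from link(b,g)
round 1: derive span(c,d) via R2 from link(c,d)
round 1: derive span(e,g) via R2 from link(e,g)
round 1: derive span(f,g) via R2 from link(f,g)
round 1: derive span(f,j) via R2 from link(f,j)
round 1: derive span(g,f) via R2 from link(g,f)
round 1: derive span(g,g) via R2 from link(g,g)
round 1: derive span(i,b) via R2 from link(i,b)
round 1: derive span(i,c) via R2 from link(i,c)
round 1: derive span(i,j) via R2 from link(i,j)
round 2: derive flow(a,i) via R1 from flow(a,j), red(j,i)
round 2: derive flow(b,c) via R1 from flow(b,g), red(g,c)
round 2: derive flow(e,c) via R1 from flow(e,g), red(g,c)
round 2: derive flow(f,c) via R1 from flow(f,g), red(g,c)
round 2: derive flow(f,i) via R1 from flow(f,j), red(j,i)
round 2: derive flow(g,c) via R1 from flow(g,g), red(g,c)
round 2: derive flow(i,e) via R1 from flow(i,b), red(b,e)
round 2: derive flow(i,i) via R1 from flow(i,j), red(j,i)
round 2: derive span(b,j) via R3 from span(b,f), flow(f,j)
round 2: derive span(e,f) via R3 from span(e,g), flow(g,f)
round 2: derive span(f,f) via R3 from span(f,g), flow(g,f)
round 2: derive span(g,j) via R3 from span(g,f), flow(f,j)
round 2: derive span(i,d) via R3 from span(i,c), flow(c,d)
round 2: derive span(i,f) via R3 from span(i,b), flow(b,f)
round 2: derive span(i,g) via R3 from span(i,b), flow(b,g)
round 3: derive flow(a,e) via R1 from flow(a,i), red(i,e)
round 3: derive flow(a,g) via R1 from flow(a,i), red(i,g)
round 3: derive flow(f,e) via R1 from flow(f,i), red(i,e)
round 3: derive flow(i,g) via R1 from flow(i,i), red(i,g)
round 3: derive span(b,c) via R3 from span(b,f), flow(f,c)
round 3: derive span(b,i) via R3 from span(b,f), flow(f,i)
round 3: derive span(e,c) via R3 from span(e,f), flow(f,c)
round 3: derive span(e,i) via R3 from span(e,f), flow(f,i)
round 3: derive span(e,j) via R3 from span(e,f), flow(f,j)
round 3: derive span(f,c) via R3 from span(f,f), flow(f,c)
round 3: derive span(f,i) via R3 from span(f,f), flow(f,i)
round 3: derive span(g,c) via R3 from span(g,f), flow(f,c)
round 3: derive span(g,i) via R3 from span(g,f), flow(f,i)
round 3: derive span(i,i) via R3 from span(i,f), flow(f,i)
round 4: derive span(b,b) via R3 from span(b,i), flow(i,b)
round 4: derive span(b,d) via R3 from span(b,c), flow(c,d)
round 4: derive span(b,e) via R3 from span(b,f), flow(f,e)
round 4: derive span(e,b) via R3 from span(e,i), flow(i,b)
round 4: derive span(e,d) via R3 from span(e,c), flow(c,d)
round 4: derive span(e,e) via R3 from span(e,f), flow(f,e)
round 4: derive span(f,b) via R3 from span(f,i), flow(i,b)
round 4: derive span(f,d) via R3 from span(f,c), flow(c,d)
round 4: derive span(f,e) via R3 from span(f,f), flow(f,e)
round 4: derive span(g,b) via R3 from span(g,i), flow(i,b)
round 4: derive span(g,d) via R3 from span(g,c), flow(c,d)
round 4: derive span(g,e) via R3 from span(g,f), flow(f,e)
round 4: derive span(i,e) via R3 from span(i,f), flow(f,e)

span(a,c)
span(a,d)
span(a,j)
span(b,b)
span(b,c)
span(b,d)
span(b,e)
span(b,f)
span(b,g)
span(b,i)
span(b,j)
span(c,d)
span(e,b)
span(e,c)
span(e,d)
span(e,e)
span(e,f)
span(e,g)
span(e,i)
span(e,j)
span(f,b)
span(f,c)
span(f,d)
span(f,e)
span(f,f)
span(f,g)
span(f,i)
span(f,j)
span(g,b)
span(g,c)
span(g,d)
span(g,e)
span(g,f)
span(g,g)
span(g,i)
span(g,j)
span(i,b)
span(i,c)
span(i,d)
span(i,e)
span(i,f)
span(i,g)
span(i,i)
span(i,j)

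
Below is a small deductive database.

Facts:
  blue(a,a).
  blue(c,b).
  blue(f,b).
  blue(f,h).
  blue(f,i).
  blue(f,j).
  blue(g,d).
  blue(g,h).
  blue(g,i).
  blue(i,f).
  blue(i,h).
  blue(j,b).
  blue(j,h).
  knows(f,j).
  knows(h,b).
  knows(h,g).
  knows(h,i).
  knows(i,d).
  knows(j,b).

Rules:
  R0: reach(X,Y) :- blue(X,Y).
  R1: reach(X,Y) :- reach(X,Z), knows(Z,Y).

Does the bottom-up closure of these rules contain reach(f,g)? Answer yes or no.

yes

round 1: derive reach(a,a) via R0 from blue(a,a)
round 1: derive reach(c,b) via R0 from blue(c,b)
round 1: derive reach(f,b) via R0 from blue(f,b)
round 1: derive reach(f,h) via R0 from blue(f,h)
round 1: derive reach(f,i) via R0 from blue(f,i)
round 1: derive reach(f,j) via R0 from blue(f,j)
round 1: derive reach(g,d) via R0 from blue(g,d)
round 1: derive reach(g,h) via R0 from blue(g,h)
round 1: derive reach(g,i) via R0 from blue(g,i)
round 1: derive reach(i,f) via R0 from blue(i,f)
round 1: derive reach(i,h) via R0 from blue(i,h)
round 1: derive reach(j,b) via R0 from blue(j,b)
round 1: derive reach(j,h) via R0 from blue(j,h)
round 2: derive reach(f,d) via R1 from reach(f,i), knows(i,d)
round 2: derive reach(f,g) via R1 from reach(f,h), knows(h,g)
round 2: derive reach(g,b) via R1 from reach(g,h), knows(h,b)
round 2: derive reach(g,g) via R1 from reach(g,h), knows(h,g)
round 2: derive reach(i,b) via R1 from reach(i,h), knows(h,b)
round 2: derive reach(i,g) via R1 from reach(i,h), knows(h,g)
round 2: derive reach(i,i) via R1 from reach(i,h), knows(h,i)
round 2: derive reach(i,j) via R1 from reach(i,f), knows(f,j)
round 2: derive reach(j,g) via R1 from reach(j,h), knows(h,g)
round 2: derive reach(j,i) via R1 from reach(j,h), knows(h,i)
round 3: derive reach(i,d) via R1 from reach(i,i), knows(i,d)
round 3: derive reach(j,d) via R1 from reach(j,i), knows(i,d)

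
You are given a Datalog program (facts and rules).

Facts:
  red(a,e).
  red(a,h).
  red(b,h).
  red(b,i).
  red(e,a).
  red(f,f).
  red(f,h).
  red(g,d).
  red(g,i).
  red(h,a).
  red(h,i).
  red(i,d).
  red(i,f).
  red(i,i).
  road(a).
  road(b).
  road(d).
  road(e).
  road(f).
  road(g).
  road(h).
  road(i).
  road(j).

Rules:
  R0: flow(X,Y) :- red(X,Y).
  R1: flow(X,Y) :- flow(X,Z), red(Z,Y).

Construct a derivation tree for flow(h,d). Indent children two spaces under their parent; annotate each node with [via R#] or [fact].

round 1: derive flow(a,e) via R0 from red(a,e)
round 1: derive flow(a,h) via R0 from red(a,h)
round 1: derive flow(b,h) via R0 from red(b,h)
round 1: derive flow(b,i) via R0 from red(b,i)
round 1: derive flow(e,a) via R0 from red(e,a)
round 1: derive flow(f,f) via R0 from red(f,f)
round 1: derive flow(f,h) via R0 from red(f,h)
round 1: derive flow(g,d) via R0 from red(g,d)
round 1: derive flow(g,i) via R0 from red(g,i)
round 1: derive flow(h,a) via R0 from red(h,a)
round 1: derive flow(h,i) via R0 from red(h,i)
round 1: derive flow(i,d) via R0 from red(i,d)
round 1: derive flow(i,f) via R0 from red(i,f)
round 1: derive flow(i,i) via R0 from red(i,i)
round 2: derive flow(a,a) via R1 from flow(a,e), red(e,a)
round 2: derive flow(a,i) via R1 from flow(a,h), red(h,i)
round 2: derive flow(b,a) via R1 from flow(b,h), red(h,a)
round 2: derive flow(b,d) via R1 from flow(b,i), red(i,d)
round 2: derive flow(b,f) via R1 from flow(b,i), red(i,f)
round 2: derive flow(e,e) via R1 from flow(e,a), red(a,e)
round 2: derive flow(e,h) via R1 from flow(e,a), red(a,h)
round 2: derive flow(f,a) via R1 from flow(f,h), red(h,a)
round 2: derive flow(f,i) via R1 from flow(f,h), red(h,i)
round 2: derive flow(g,f) via R1 from flow(g,i), red(i,f)
round 2: derive flow(h,d) via R1 from flow(h,i), red(i,d)
round 2: derive flow(h,e) via R1 from flow(h,a), red(a,e)
round 2: derive flow(h,f) via R1 from flow(h,i), red(i,f)
round 2: derive flow(h,h) via R1 from flow(h,a), red(a,h)
round 2: derive flow(i,h) via R1 from flow(i,f), red(f,h)
round 3: derive flow(a,d) via R1 from flow(a,i), red(i,d)
round 3: derive flow(a,f) via R1 from flow(a,i), red(i,f)
round 3: derive flow(b,e) via R1 from flow(b,a), red(a,e)
round 3: derive flow(e,i) via R1 from flow(e,h), red(h,i)
round 3: derive flow(f,d) via R1 from flow(f,i), red(i,d)
round 3: derive flow(f,e) via R1 from flow(f,a), red(a,e)
round 3: derive flow(g,h) via R1 from flow(g,f), red(f,h)
round 3: derive flow(i,a) via R1 from flow(i,h), red(h,a)
round 4: derive flow(e,d) via R1 from flow(e,i), red(i,d)
round 4: derive flow(e,f) via R1 from flow(e,i), red(i,f)
round 4: derive flow(g,a) via R1 from flow(g,h), red(h,a)
round 4: derive flow(i,e) via R1 from flow(i,a), red(a,e)
round 5: derive flow(g,e) via R1 from flow(g,a), red(a,e)

flow(h,d)  [via R1]
  flow(h,i)  [via R0]
    red(h,i)  [fact]
  red(i,d)  [fact]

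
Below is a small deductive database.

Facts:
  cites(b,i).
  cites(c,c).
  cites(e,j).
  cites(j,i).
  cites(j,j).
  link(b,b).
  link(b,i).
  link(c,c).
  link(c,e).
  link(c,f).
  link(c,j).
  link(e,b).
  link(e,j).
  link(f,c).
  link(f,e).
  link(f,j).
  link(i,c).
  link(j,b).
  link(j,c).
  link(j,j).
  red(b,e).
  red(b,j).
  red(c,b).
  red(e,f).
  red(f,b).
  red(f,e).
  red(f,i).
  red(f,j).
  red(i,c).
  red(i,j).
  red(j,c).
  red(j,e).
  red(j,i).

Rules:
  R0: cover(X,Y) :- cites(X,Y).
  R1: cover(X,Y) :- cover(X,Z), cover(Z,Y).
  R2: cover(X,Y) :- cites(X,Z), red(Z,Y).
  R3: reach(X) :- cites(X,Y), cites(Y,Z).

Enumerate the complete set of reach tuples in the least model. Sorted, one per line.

reach(c)
reach(e)
reach(j)

round 1: derive reach(c) via R3 from cites(c,c), cites(c,c)
round 1: derive reach(e) via R3 from cites(e,j), cites(j,i)
round 1: derive reach(j) via R3 from cites(j,j), cites(j,i)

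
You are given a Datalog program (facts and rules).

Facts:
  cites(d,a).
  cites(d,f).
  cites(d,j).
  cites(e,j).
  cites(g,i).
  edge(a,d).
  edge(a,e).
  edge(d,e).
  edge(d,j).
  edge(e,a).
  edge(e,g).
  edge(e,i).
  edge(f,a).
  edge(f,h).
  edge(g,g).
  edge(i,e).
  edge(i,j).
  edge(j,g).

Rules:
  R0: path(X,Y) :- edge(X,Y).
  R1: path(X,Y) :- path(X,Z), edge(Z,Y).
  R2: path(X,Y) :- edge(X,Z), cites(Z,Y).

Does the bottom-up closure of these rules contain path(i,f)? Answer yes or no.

no

round 1: derive path(a,d) via R0 from edge(a,d)
round 1: derive path(a,e) via R0 from edge(a,e)
round 1: derive path(d,e) via R0 from edge(d,e)
round 1: derive path(d,j) via R0 from edge(d,j)
round 1: derive path(e,a) via R0 from edge(e,a)
round 1: derive path(e,g) via R0 from edge(e,g)
round 1: derive path(e,i) via R0 from edge(e,i)
round 1: derive path(f,a) via R0 from edge(f,a)
round 1: derive path(f,h) via R0 from edge(f,h)
round 1: derive path(g,g) via R0 from edge(g,g)
round 1: derive path(i,e) via R0 from edge(i,e)
round 1: derive path(i,j) via R0 from edge(i,j)
round 1: derive path(j,g) via R0 from edge(j,g)
round 1: derive path(a,a) via R2 from edge(a,d), cites(d,a)
round 1: derive path(a,f) via R2 from edge(a,d), cites(d,f)
round 1: derive path(a,j) via R2 from edge(a,d), cites(d,j)
round 1: derive path(g,i) via R2 from edge(g,g), cites(g,i)
round 1: derive path(j,i) via R2 from edge(j,g), cites(g,i)
round 2: derive path(a,g) via R1 from path(a,e), edge(e,g)
round 2: derive path(a,h) via R1 from path(a,f), edge(f,h)
round 2: derive path(a,i) via R1 from path(a,e), edge(e,i)
round 2: derive path(d,a) via R1 from path(d,e), edge(e,a)
round 2: derive path(d,g) via R1 from path(d,e), edge(e,g)
round 2: derive path(d,i) via R1 from path(d,e), edge(e,i)
round 2: derive path(e,d) via R1 from path(e,a), edge(a,d)
round 2: derive path(e,e) via R1 from path(e,a), edge(a,e)
round 2: derive path(e,j) via R1 from path(e,i), edge(i,j)
round 2: derive path(f,d) via R1 from path(f,a), edge(a,d)
round 2: derive path(f,e) via R1 from path(f,a), edge(a,e)
round 2: derive path(g,e) via R1 from path(g,i), edge(i,e)
round 2: derive path(g,j) via R1 from path(g,i), edge(i,j)
round 2: derive path(i,a) via R1 from path(i,e), edge(e,a)
round 2: derive path(i,g) via R1 from path(i,e), edge(e,g)
round 2: derive path(i,i) via R1 from path(i,e), edge(e,i)
round 2: derive path(j,e) via R1 from path(j,i), edge(i,e)
round 2: derive path(j,j) via R1 from path(j,i), edge(i,j)
round 3: derive path(d,d) via R1 from path(d,a), edge(a,d)
round 3: derive path(f,g) via R1 from path(f,e), edge(e,g)
round 3: derive path(f,i) via R1 from path(f,e), edge(e,i)
round 3: derive path(f,j) via R1 from path(f,d), edge(d,j)
round 3: derive path(g,a) via R1 from path(g,e), edge(e,a)
round 3: derive path(i,d) via R1 from path(i,a), edge(a,d)
round 3: derive path(j,a) via R1 from path(j,e), edge(e,a)
round 4: derive path(g,d) via R1 from path(g,a), edge(a,d)
round 4: derive path(j,d) via R1 from path(j,a), edge(a,d)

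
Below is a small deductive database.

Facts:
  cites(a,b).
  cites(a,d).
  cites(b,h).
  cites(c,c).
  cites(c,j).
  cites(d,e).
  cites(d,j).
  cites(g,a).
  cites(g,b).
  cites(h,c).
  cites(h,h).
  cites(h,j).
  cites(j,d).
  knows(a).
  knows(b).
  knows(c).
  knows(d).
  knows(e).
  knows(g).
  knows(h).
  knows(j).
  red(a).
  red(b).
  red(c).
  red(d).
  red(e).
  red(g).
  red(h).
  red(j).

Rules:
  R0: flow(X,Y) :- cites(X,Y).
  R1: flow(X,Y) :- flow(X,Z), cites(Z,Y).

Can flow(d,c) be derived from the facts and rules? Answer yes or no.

round 1: derive flow(a,b) via R0 from cites(a,b)
round 1: derive flow(a,d) via R0 from cites(a,d)
round 1: derive flow(b,h) via R0 from cites(b,h)
round 1: derive flow(c,c) via R0 from cites(c,c)
round 1: derive flow(c,j) via R0 from cites(c,j)
round 1: derive flow(d,e) via R0 from cites(d,e)
round 1: derive flow(d,j) via R0 from cites(d,j)
round 1: derive flow(g,a) via R0 from cites(g,a)
round 1: derive flow(g,b) via R0 from cites(g,b)
round 1: derive flow(h,c) via R0 from cites(h,c)
round 1: derive flow(h,h) via R0 from cites(h,h)
round 1: derive flow(h,j) via R0 from cites(h,j)
round 1: derive flow(j,d) via R0 from cites(j,d)
round 2: derive flow(a,e) via R1 from flow(a,d), cites(d,e)
round 2: derive flow(a,h) via R1 from flow(a,b), cites(b,h)
round 2: derive flow(a,j) via R1 from flow(a,d), cites(d,j)
round 2: derive flow(b,c) via R1 from flow(b,h), cites(h,c)
round 2: derive flow(b,j) via R1 from flow(b,h), cites(h,j)
round 2: derive flow(c,d) via R1 from flow(c,j), cites(j,d)
round 2: derive flow(d,d) via R1 from flow(d,j), cites(j,d)
round 2: derive flow(g,d) via R1 from flow(g,a), cites(a,d)
round 2: derive flow(g,h) via R1 from flow(g,b), cites(b,h)
round 2: derive flow(h,d) via R1 from flow(h,j), cites(j,d)
round 2: derive flow(j,e) via R1 from flow(j,d), cites(d,e)
round 2: derive flow(j,j) via R1 from flow(j,d), cites(d,j)
round 3: derive flow(a,c) via R1 from flow(a,h), cites(h,c)
round 3: derive flow(b,d) via R1 from flow(b,j), cites(j,d)
round 3: derive flow(c,e) via R1 from flow(c,d), cites(d,e)
round 3: derive flow(g,c) via R1 from flow(g,h), cites(h,c)
round 3: derive flow(g,e) via R1 from flow(g,d), cites(d,e)
round 3: derive flow(g,j) via R1 from flow(g,d), cites(d,j)
round 3: derive flow(h,e) via R1 from flow(h,d), cites(d,e)
round 4: derive flow(b,e) via R1 from flow(b,d), cites(d,e)

no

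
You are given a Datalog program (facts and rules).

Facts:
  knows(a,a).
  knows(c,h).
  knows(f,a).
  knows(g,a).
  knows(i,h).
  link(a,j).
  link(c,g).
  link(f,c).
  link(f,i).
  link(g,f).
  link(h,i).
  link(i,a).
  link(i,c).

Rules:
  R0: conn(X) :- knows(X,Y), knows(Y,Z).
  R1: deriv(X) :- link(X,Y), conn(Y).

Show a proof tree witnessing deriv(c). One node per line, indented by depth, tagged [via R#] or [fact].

round 1: derive conn(a) via R0 from knows(a,a), knows(a,a)
round 1: derive conn(f) via R0 from knows(f,a), knows(a,a)
round 1: derive conn(g) via R0 from knows(g,a), knows(a,a)
round 2: derive deriv(c) via R1 from link(c,g), conn(g)
round 2: derive deriv(g) via R1 from link(g,f), conn(f)
round 2: derive deriv(i) via R1 from link(i,a), conn(a)

deriv(c)  [via R1]
  link(c,g)  [fact]
  conn(g)  [via R0]
    knows(g,a)  [fact]
    knows(a,a)  [fact]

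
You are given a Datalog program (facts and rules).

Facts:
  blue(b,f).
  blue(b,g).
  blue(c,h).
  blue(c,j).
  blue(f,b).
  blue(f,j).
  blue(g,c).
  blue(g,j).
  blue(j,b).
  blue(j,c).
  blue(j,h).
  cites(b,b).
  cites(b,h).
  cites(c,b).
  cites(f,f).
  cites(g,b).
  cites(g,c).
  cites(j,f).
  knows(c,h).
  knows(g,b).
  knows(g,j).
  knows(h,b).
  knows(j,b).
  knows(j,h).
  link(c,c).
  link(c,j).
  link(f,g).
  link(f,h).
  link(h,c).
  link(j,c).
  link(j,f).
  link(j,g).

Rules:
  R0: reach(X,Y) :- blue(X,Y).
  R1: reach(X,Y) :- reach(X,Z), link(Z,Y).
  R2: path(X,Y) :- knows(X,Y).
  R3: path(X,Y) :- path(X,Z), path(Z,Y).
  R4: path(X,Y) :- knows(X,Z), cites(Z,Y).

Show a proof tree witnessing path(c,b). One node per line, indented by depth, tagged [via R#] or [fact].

round 1: derive path(c,h) via R2 from knows(c,h)
round 1: derive path(g,b) via R2 from knows(g,b)
round 1: derive path(g,j) via R2 from knows(g,j)
round 1: derive path(h,b) via R2 from knows(h,b)
round 1: derive path(j,b) via R2 from knows(j,b)
round 1: derive path(j,h) via R2 from knows(j,h)
round 1: derive path(g,f) via R4 from knows(g,j), cites(j,f)
round 1: derive path(g,h) via R4 from knows(g,b), cites(b,h)
round 1: derive path(h,h) via R4 from knows(h,b), cites(b,h)
round 2: derive path(c,b) via R3 from path(c,h), path(h,b)

path(c,b)  [via R3]
  path(c,h)  [via R2]
    knows(c,h)  [fact]
  path(h,b)  [via R2]
    knows(h,b)  [fact]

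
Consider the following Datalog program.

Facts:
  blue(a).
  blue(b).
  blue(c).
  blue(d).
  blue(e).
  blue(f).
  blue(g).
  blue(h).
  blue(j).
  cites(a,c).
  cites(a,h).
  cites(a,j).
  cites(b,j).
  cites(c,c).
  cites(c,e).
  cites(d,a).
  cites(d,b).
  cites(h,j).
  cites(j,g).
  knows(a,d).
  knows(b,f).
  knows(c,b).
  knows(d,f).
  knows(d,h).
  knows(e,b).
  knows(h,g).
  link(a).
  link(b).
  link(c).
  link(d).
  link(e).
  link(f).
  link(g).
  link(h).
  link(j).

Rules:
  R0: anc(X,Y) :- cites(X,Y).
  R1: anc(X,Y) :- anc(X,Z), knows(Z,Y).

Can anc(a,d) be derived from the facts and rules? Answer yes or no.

round 1: derive anc(a,c) via R0 from cites(a,c)
round 1: derive anc(a,h) via R0 from cites(a,h)
round 1: derive anc(a,j) via R0 from cites(a,j)
round 1: derive anc(b,j) via R0 from cites(b,j)
round 1: derive anc(c,c) via R0 from cites(c,c)
round 1: derive anc(c,e) via R0 from cites(c,e)
round 1: derive anc(d,a) via R0 from cites(d,a)
round 1: derive anc(d,b) via R0 from cites(d,b)
round 1: derive anc(h,j) via R0 from cites(h,j)
round 1: derive anc(j,g) via R0 from cites(j,g)
round 2: derive anc(a,b) via R1 from anc(a,c), knows(c,b)
round 2: derive anc(a,g) via R1 from anc(a,h), knows(h,g)
round 2: derive anc(c,b) via R1 from anc(c,c), knows(c,b)
round 2: derive anc(d,d) via R1 from anc(d,a), knows(a,d)
round 2: derive anc(d,f) via R1 from anc(d,b), knows(b,f)
round 3: derive anc(a,f) via R1 from anc(a,b), knows(b,f)
round 3: derive anc(c,f) via R1 from anc(c,b), knows(b,f)
round 3: derive anc(d,h) via R1 from anc(d,d), knows(d,h)
round 4: derive anc(d,g) via R1 from anc(d,h), knows(h,g)

no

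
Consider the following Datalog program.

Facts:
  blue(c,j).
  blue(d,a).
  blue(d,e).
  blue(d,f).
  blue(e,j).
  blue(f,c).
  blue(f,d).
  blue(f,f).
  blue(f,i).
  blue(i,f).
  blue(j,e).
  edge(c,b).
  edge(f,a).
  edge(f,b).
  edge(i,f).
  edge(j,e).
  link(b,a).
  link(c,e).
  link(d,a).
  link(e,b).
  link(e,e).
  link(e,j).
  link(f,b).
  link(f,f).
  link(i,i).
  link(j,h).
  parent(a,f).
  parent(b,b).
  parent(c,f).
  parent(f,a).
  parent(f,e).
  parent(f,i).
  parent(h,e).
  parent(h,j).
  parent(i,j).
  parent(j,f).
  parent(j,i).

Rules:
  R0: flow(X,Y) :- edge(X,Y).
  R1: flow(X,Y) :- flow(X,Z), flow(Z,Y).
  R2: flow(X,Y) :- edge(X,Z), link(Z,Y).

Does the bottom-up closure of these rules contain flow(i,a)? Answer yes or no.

yes

round 1: derive flow(c,b) via R0 from edge(c,b)
round 1: derive flow(f,a) via R0 from edge(f,a)
round 1: derive flow(f,b) via R0 from edge(f,b)
round 1: derive flow(i,f) via R0 from edge(i,f)
round 1: derive flow(j,e) via R0 from edge(j,e)
round 1: derive flow(c,a) via R2 from edge(c,b), link(b,a)
round 1: derive flow(i,b) via R2 from edge(i,f), link(f,b)
round 1: derive flow(j,b) via R2 from edge(j,e), link(e,b)
round 1: derive flow(j,j) via R2 from edge(j,e), link(e,j)
round 2: derive flow(i,a) via R1 from flow(i,f), flow(f,a)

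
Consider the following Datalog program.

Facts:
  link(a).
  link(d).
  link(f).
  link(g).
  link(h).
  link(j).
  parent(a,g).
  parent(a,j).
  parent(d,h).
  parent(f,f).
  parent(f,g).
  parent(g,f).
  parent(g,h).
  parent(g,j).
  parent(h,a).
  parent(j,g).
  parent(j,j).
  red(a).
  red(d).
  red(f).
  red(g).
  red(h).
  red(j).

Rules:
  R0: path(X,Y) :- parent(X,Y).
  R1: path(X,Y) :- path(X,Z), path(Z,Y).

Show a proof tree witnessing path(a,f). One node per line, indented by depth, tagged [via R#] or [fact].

round 1: derive path(a,g) via R0 from parent(a,g)
round 1: derive path(a,j) via R0 from parent(a,j)
round 1: derive path(d,h) via R0 from parent(d,h)
round 1: derive path(f,f) via R0 from parent(f,f)
round 1: derive path(f,g) via R0 from parent(f,g)
round 1: derive path(g,f) via R0 from parent(g,f)
round 1: derive path(g,h) via R0 from parent(g,h)
round 1: derive path(g,j) via R0 from parent(g,j)
round 1: derive path(h,a) via R0 from parent(h,a)
round 1: derive path(j,g) via R0 from parent(j,g)
round 1: derive path(j,j) via R0 from parent(j,j)
round 2: derive path(a,f) via R1 from path(a,g), path(g,f)
round 2: derive path(a,h) via R1 from path(a,g), path(g,h)
round 2: derive path(d,a) via R1 from path(d,h), path(h,a)
round 2: derive path(f,h) via R1 from path(f,g), path(g,h)
round 2: derive path(f,j) via R1 from path(f,g), path(g,j)
round 2: derive path(g,a) via R1 from path(g,h), path(h,a)
round 2: derive path(g,g) via R1 from path(g,f), path(f,g)
round 2: derive path(h,g) via R1 from path(h,a), path(a,g)
round 2: derive path(h,j) via R1 from path(h,a), path(a,j)
round 2: derive path(j,f) via R1 from path(j,g), path(g,f)
round 2: derive path(j,h) via R1 from path(j,g), path(g,h)
round 3: derive path(a,a) via R1 from path(a,g), path(g,a)
round 3: derive path(d,f) via R1 from path(d,a), path(a,f)
round 3: derive path(d,g) via R1 from path(d,a), path(a,g)
round 3: derive path(d,j) via R1 from path(d,a), path(a,j)
round 3: derive path(f,a) via R1 from path(f,g), path(g,a)
round 3: derive path(h,f) via R1 from path(h,a), path(a,f)
round 3: derive path(h,h) via R1 from path(h,a), path(a,h)
round 3: derive path(j,a) via R1 from path(j,g), path(g,a)

path(a,f)  [via R1]
  path(a,g)  [via R0]
    parent(a,g)  [fact]
  path(g,f)  [via R0]
    parent(g,f)  [fact]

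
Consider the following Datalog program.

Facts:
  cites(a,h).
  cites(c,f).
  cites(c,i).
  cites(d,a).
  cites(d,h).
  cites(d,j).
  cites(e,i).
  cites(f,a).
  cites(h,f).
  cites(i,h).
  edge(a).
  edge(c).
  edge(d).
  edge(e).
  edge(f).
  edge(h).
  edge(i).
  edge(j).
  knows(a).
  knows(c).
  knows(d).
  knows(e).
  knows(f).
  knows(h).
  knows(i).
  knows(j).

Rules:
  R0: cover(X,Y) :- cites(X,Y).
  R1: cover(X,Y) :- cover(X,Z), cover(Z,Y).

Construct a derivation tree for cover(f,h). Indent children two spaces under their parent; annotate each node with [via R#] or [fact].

cover(f,h)  [via R1]
  cover(f,a)  [via R0]
    cites(f,a)  [fact]
  cover(a,h)  [via R0]
    cites(a,h)  [fact]

round 1: derive cover(a,h) via R0 from cites(a,h)
round 1: derive cover(c,f) via R0 from cites(c,f)
round 1: derive cover(c,i) via R0 from cites(c,i)
round 1: derive cover(d,a) via R0 from cites(d,a)
round 1: derive cover(d,h) via R0 from cites(d,h)
round 1: derive cover(d,j) via R0 from cites(d,j)
round 1: derive cover(e,i) via R0 from cites(e,i)
round 1: derive cover(f,a) via R0 from cites(f,a)
round 1: derive cover(h,f) via R0 from cites(h,f)
round 1: derive cover(i,h) via R0 from cites(i,h)
round 2: derive cover(a,f) via R1 from cover(a,h), cover(h,f)
round 2: derive cover(c,a) via R1 from cover(c,f), cover(f,a)
round 2: derive cover(c,h) via R1 from cover(c,i), cover(i,h)
round 2: derive cover(d,f) via R1 from cover(d,h), cover(h,f)
round 2: derive cover(e,h) via R1 from cover(e,i), cover(i,h)
round 2: derive cover(f,h) via R1 from cover(f,a), cover(a,h)
round 2: derive cover(h,a) via R1 from cover(h,f), cover(f,a)
round 2: derive cover(i,f) via R1 from cover(i,h), cover(h,f)
round 3: derive cover(a,a) via R1 from cover(a,f), cover(f,a)
round 3: derive cover(e,a) via R1 from cover(e,h), cover(h,a)
round 3: derive cover(e,f) via R1 from cover(e,h), cover(h,f)
round 3: derive cover(f,f) via R1 from cover(f,a), cover(a,f)
round 3: derive cover(h,h) via R1 from cover(h,a), cover(a,h)
round 3: derive cover(i,a) via R1 from cover(i,f), cover(f,a)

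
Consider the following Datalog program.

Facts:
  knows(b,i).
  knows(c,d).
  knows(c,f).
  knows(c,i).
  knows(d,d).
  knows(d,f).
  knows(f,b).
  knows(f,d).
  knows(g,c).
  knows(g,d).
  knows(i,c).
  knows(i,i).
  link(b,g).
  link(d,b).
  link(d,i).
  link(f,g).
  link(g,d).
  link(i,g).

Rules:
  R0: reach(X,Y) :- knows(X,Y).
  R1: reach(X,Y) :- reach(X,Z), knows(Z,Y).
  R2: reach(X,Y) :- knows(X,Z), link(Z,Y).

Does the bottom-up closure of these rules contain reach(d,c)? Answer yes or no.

yes

round 1: derive reach(b,i) via R0 from knows(b,i)
round 1: derive reach(c,d) via R0 from knows(c,d)
round 1: derive reach(c,f) via R0 from knows(c,f)
round 1: derive reach(c,i) via R0 from knows(c,i)
round 1: derive reach(d,d) via R0 from knows(d,d)
round 1: derive reach(d,f) via R0 from knows(d,f)
round 1: derive reach(f,b) via R0 from knows(f,b)
round 1: derive reach(f,d) via R0 from knows(f,d)
round 1: derive reach(g,c) via R0 from knows(g,c)
round 1: derive reach(g,d) via R0 from knows(g,d)
round 1: derive reach(i,c) via R0 from knows(i,c)
round 1: derive reach(i,i) via R0 from knows(i,i)
round 1: derive reach(b,g) via R2 from knows(b,i), link(i,g)
round 1: derive reach(c,b) via R2 from knows(c,d), link(d,b)
round 1: derive reach(c,g) via R2 from knows(c,f), link(f,g)
round 1: derive reach(d,b) via R2 from knows(d,d), link(d,b)
round 1: derive reach(d,g) via R2 from knows(d,f), link(f,g)
round 1: derive reach(d,i) via R2 from knows(d,d), link(d,i)
round 1: derive reach(f,g) via R2 from knows(f,b), link(b,g)
round 1: derive reach(f,i) via R2 from knows(f,d), link(d,i)
round 1: derive reach(g,b) via R2 from knows(g,d), link(d,b)
round 1: derive reach(g,i) via R2 from knows(g,d), link(d,i)
round 1: derive reach(i,g) via R2 from knows(i,i), link(i,g)
round 2: derive reach(b,c) via R1 from reach(b,g), knows(g,c)
round 2: derive reach(b,d) via R1 from reach(b,g), knows(g,d)
round 2: derive reach(c,c) via R1 from reach(c,g), knows(g,c)
round 2: derive reach(d,c) via R1 from reach(d,g), knows(g,c)
round 2: derive reach(f,c) via R1 from reach(f,g), knows(g,c)
round 2: derive reach(f,f) via R1 from reach(f,d), knows(d,f)
round 2: derive reach(g,f) via R1 from reach(g,c), knows(c,f)
round 2: derive reach(i,d) via R1 from reach(i,c), knows(c,d)
round 2: derive reach(i,f) via R1 from reach(i,c), knows(c,f)
round 3: derive reach(b,f) via R1 from reach(b,c), knows(c,f)
round 3: derive reach(i,b) via R1 from reach(i,f), knows(f,b)
round 4: derive reach(b,b) via R1 from reach(b,f), knows(f,b)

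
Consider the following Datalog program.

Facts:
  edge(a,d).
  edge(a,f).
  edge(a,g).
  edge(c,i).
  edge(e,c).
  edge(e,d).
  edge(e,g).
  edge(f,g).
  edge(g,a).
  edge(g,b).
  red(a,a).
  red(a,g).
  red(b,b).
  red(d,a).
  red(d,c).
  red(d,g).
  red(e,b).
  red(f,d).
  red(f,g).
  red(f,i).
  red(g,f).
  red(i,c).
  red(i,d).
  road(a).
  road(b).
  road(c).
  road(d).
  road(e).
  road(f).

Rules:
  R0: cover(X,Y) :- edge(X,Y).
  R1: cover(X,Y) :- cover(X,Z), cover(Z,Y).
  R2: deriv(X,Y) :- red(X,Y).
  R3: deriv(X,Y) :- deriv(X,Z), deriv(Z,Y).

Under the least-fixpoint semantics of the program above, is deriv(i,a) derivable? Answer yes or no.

round 1: derive deriv(a,a) via R2 from red(a,a)
round 1: derive deriv(a,g) via R2 from red(a,g)
round 1: derive deriv(b,b) via R2 from red(b,b)
round 1: derive deriv(d,a) via R2 from red(d,a)
round 1: derive deriv(d,c) via R2 from red(d,c)
round 1: derive deriv(d,g) via R2 from red(d,g)
round 1: derive deriv(e,b) via R2 from red(e,b)
round 1: derive deriv(f,d) via R2 from red(f,d)
round 1: derive deriv(f,g) via R2 from red(f,g)
round 1: derive deriv(f,i) via R2 from red(f,i)
round 1: derive deriv(g,f) via R2 from red(g,f)
round 1: derive deriv(i,c) via R2 from red(i,c)
round 1: derive deriv(i,d) via R2 from red(i,d)
round 2: derive deriv(a,f) via R3 from deriv(a,g), deriv(g,f)
round 2: derive deriv(d,f) via R3 from deriv(d,g), deriv(g,f)
round 2: derive deriv(f,a) via R3 from deriv(f,d), deriv(d,a)
round 2: derive deriv(f,c) via R3 from deriv(f,d), deriv(d,c)
round 2: derive deriv(f,f) via R3 from deriv(f,g), deriv(g,f)
round 2: derive deriv(g,d) via R3 from deriv(g,f), deriv(f,d)
round 2: derive deriv(g,g) via R3 from deriv(g,f), deriv(f,g)
round 2: derive deriv(g,i) via R3 from deriv(g,f), deriv(f,i)
round 2: derive deriv(i,a) via R3 from deriv(i,d), deriv(d,a)
round 2: derive deriv(i,g) via R3 from deriv(i,d), deriv(d,g)
round 3: derive deriv(a,c) via R3 from deriv(a,f), deriv(f,c)
round 3: derive deriv(a,d) via R3 from deriv(a,f), deriv(f,d)
round 3: derive deriv(a,i) via R3 from deriv(a,f), deriv(f,i)
round 3: derive deriv(d,d) via R3 from deriv(d,f), deriv(f,d)
round 3: derive deriv(d,i) via R3 from deriv(d,f), deriv(f,i)
round 3: derive deriv(g,a) via R3 from deriv(g,d), deriv(d,a)
round 3: derive deriv(g,c) via R3 from deriv(g,d), deriv(d,c)
round 3: derive deriv(i,f) via R3 from deriv(i,a), deriv(a,f)
round 3: derive deriv(i,i) via R3 from deriv(i,g), deriv(g,i)

yes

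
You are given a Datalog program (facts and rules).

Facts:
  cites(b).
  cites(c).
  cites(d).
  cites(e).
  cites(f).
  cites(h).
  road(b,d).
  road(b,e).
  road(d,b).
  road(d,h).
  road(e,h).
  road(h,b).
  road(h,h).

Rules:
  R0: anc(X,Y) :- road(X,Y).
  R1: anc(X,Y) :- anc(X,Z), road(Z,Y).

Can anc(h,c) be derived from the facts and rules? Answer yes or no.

round 1: derive anc(b,d) via R0 from road(b,d)
round 1: derive anc(b,e) via R0 from road(b,e)
round 1: derive anc(d,b) via R0 from road(d,b)
round 1: derive anc(d,h) via R0 from road(d,h)
round 1: derive anc(e,h) via R0 from road(e,h)
round 1: derive anc(h,b) via R0 from road(h,b)
round 1: derive anc(h,h) via R0 from road(h,h)
round 2: derive anc(b,b) via R1 from anc(b,d), road(d,b)
round 2: derive anc(b,h) via R1 from anc(b,d), road(d,h)
round 2: derive anc(d,d) via R1 from anc(d,b), road(b,d)
round 2: derive anc(d,e) via R1 from anc(d,b), road(b,e)
round 2: derive anc(e,b) via R1 from anc(e,h), road(h,b)
round 2: derive anc(h,d) via R1 from anc(h,b), road(b,d)
round 2: derive anc(h,e) via R1 from anc(h,b), road(b,e)
round 3: derive anc(e,d) via R1 from anc(e,b), road(b,d)
round 3: derive anc(e,e) via R1 from anc(e,b), road(b,e)

no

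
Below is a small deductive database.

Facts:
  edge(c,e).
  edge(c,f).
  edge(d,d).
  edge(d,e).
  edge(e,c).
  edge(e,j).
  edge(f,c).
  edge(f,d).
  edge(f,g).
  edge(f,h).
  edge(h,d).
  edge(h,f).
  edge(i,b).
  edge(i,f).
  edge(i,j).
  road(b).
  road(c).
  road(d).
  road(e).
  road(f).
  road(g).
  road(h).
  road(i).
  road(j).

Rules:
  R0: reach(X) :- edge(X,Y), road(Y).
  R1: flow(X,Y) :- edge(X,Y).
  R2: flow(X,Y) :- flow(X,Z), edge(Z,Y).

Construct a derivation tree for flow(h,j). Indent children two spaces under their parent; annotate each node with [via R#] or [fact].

round 1: derive flow(c,e) via R1 from edge(c,e)
round 1: derive flow(c,f) via R1 from edge(c,f)
round 1: derive flow(d,d) via R1 from edge(d,d)
round 1: derive flow(d,e) via R1 from edge(d,e)
round 1: derive flow(e,c) via R1 from edge(e,c)
round 1: derive flow(e,j) via R1 from edge(e,j)
round 1: derive flow(f,c) via R1 from edge(f,c)
round 1: derive flow(f,d) via R1 from edge(f,d)
round 1: derive flow(f,g) via R1 from edge(f,g)
round 1: derive flow(f,h) via R1 from edge(f,h)
round 1: derive flow(h,d) via R1 from edge(h,d)
round 1: derive flow(h,f) via R1 from edge(h,f)
round 1: derive flow(i,b) via R1 from edge(i,b)
round 1: derive flow(i,f) via R1 from edge(i,f)
round 1: derive flow(i,j) via R1 from edge(i,j)
round 2: derive flow(c,c) via R2 from flow(c,e), edge(e,c)
round 2: derive flow(c,d) via R2 from flow(c,f), edge(f,d)
round 2: derive flow(c,g) via R2 from flow(c,f), edge(f,g)
round 2: derive flow(c,h) via R2 from flow(c,f), edge(f,h)
round 2: derive flow(c,j) via R2 from flow(c,e), edge(e,j)
round 2: derive flow(d,c) via R2 from flow(d,e), edge(e,c)
round 2: derive flow(d,j) via R2 from flow(d,e), edge(e,j)
round 2: derive flow(e,e) via R2 from flow(e,c), edge(c,e)
round 2: derive flow(e,f) via R2 from flow(e,c), edge(c,f)
round 2: derive flow(f,e) via R2 from flow(f,c), edge(c,e)
round 2: derive flow(f,f) via R2 from flow(f,c), edge(c,f)
round 2: derive flow(h,c) via R2 from flow(h,f), edge(f,c)
round 2: derive flow(h,e) via R2 from flow(h,d), edge(d,e)
round 2: derive flow(h,g) via R2 from flow(h,f), edge(f,g)
round 2: derive flow(h,h) via R2 from flow(h,f), edge(f,h)
round 2: derive flow(i,c) via R2 from flow(i,f), edge(f,c)
round 2: derive flow(i,d) via R2 from flow(i,f), edge(f,d)
round 2: derive flow(i,g) via R2 from flow(i,f), edge(f,g)
round 2: derive flow(i,h) via R2 from flow(i,f), edge(f,h)
round 3: derive flow(d,f) via R2 from flow(d,c), edge(c,f)
round 3: derive flow(e,d) via R2 from flow(e,f), edge(f,d)
round 3: derive flow(e,g) via R2 from flow(e,f), edge(f,g)
round 3: derive flow(e,h) via R2 from flow(e,f), edge(f,h)
round 3: derive flow(f,j) via R2 from flow(f,e), edge(e,j)
round 3: derive flow(h,j) via R2 from flow(h,e), edge(e,j)
round 3: derive flow(i,e) via R2 from flow(i,c), edge(c,e)
round 4: derive flow(d,g) via R2 from flow(d,f), edge(f,g)
round 4: derive flow(d,h) via R2 from flow(d,f), edge(f,h)

flow(h,j)  [via R2]
  flow(h,e)  [via R2]
    flow(h,d)  [via R1]
      edge(h,d)  [fact]
    edge(d,e)  [fact]
  edge(e,j)  [fact]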